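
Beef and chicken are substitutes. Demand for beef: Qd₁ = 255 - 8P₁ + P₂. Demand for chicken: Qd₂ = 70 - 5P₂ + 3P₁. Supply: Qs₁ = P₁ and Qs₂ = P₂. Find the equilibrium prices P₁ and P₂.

Market 1: 255 - 8P₁ + P₂ = P₁ → 9P₁ - P₂ = 255.
Market 2: 6P₂ - 3P₁ = 70.
Eliminating P₂: 6×(1) + 1×(2) gives 51P₁ = 1600, so P₁ = 1600/51.
Back-substitute into (2): P₂ = (70 + 3×1600/51) / 6 = 465/17.

P₁ = 1600/51, P₂ = 465/17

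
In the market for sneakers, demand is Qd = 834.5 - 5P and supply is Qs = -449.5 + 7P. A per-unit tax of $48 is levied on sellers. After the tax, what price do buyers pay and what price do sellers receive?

Buyers pay $135, sellers receive $87

Pre-tax equilibrium: P* = 107, Q* = 299.5.
Tax on sellers shifts supply to Qs = -449.5 + 7(P − 48) = -785.5 + 7P.
834.5 - 5P = -785.5 + 7P gives buyer price Pb = 135; sellers receive Ps = 135 − 48 = 87.
New quantity: Q = 834.5 − 5(135) = 159.5.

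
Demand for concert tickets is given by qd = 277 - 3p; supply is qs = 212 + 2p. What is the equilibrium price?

p* = 13

Set qd = qs: 277 - 3p = 212 + 2p.
65 = 5p, so p* = 13.
q* = 277 − 3(13) = 238.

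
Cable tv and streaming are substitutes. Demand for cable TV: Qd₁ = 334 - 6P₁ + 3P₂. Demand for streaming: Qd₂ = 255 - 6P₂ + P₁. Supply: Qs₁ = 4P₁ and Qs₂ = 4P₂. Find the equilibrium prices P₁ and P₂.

Market 1: 334 - 6P₁ + 3P₂ = 4P₁ → 10P₁ - 3P₂ = 334.
Market 2: 10P₂ - P₁ = 255.
Eliminating P₂: 10×(1) + 3×(2) gives 97P₁ = 4105, so P₁ = 4105/97.
Back-substitute into (2): P₂ = (255 + 1×4105/97) / 10 = 2884/97.

P₁ = 4105/97, P₂ = 2884/97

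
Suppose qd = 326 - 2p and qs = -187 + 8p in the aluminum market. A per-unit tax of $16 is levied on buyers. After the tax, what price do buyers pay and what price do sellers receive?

Pre-tax equilibrium: p* = 51.3, q* = 223.4.
Tax on buyers shifts demand to qd = 326 − 2(p + 16) = 294 - 2p.
294 - 2p = -187 + 8p gives seller price ps = 48.1; buyers pay pb = 48.1 + 16 = 64.1.
New quantity: q = 326 − 2(64.1) = 197.8.

Buyers pay $64.1, sellers receive $48.1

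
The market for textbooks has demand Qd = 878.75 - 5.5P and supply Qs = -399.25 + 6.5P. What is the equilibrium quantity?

Set Qd = Qs: 878.75 - 5.5P = -399.25 + 6.5P.
1278 = 12P, so P* = 106.5.
Q* = 878.75 − 5.5(106.5) = 293.

Q* = 293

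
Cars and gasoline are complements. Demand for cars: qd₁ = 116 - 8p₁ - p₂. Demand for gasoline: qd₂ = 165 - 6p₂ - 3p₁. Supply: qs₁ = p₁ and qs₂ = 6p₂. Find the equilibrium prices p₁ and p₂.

Market 1: 116 - 8p₁ - p₂ = p₁ → 9p₁ + p₂ = 116.
Market 2: 12p₂ + 3p₁ = 165.
Eliminating p₂: 12×(1) − 1×(2) gives 105p₁ = 1227, so p₁ = 409/35.
Back-substitute into (2): p₂ = (165 − 3×409/35) / 12 = 379/35.

p₁ = 409/35, p₂ = 379/35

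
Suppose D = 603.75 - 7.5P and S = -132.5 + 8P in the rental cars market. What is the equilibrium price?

Set D = S: 603.75 - 7.5P = -132.5 + 8P.
736.25 = 15.5P, so P* = 47.5.
Q* = 603.75 − 7.5(47.5) = 247.5.

P* = 47.5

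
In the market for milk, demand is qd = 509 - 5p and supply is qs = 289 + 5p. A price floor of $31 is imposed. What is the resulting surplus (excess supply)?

Equilibrium price would be p* = 22, so the floor at 31 binds.
At p = 31: qd = 354, qs = 444.
Surplus = 444 − 354 = 90.

Surplus = 90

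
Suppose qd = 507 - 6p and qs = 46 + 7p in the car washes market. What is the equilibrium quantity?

q* = 3825/13

Set qd = qs: 507 - 6p = 46 + 7p.
461 = 13p, so p* = 461/13.
q* = 507 − 6(461/13) = 3825/13.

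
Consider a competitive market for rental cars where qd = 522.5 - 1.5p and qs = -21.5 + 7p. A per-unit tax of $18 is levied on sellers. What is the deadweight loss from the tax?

Deadweight loss = 3402/17

Pre-tax equilibrium: p* = 64, q* = 426.5.
Tax on sellers shifts supply to qs = -21.5 + 7(p − 18) = -147.5 + 7p.
522.5 - 1.5p = -147.5 + 7p gives buyer price pb = 1340/17; sellers receive ps = 1340/17 − 18 = 1034/17.
New quantity: q = 522.5 − 1.5(1340/17) = 13745/34.
DWL = ½ × 18 × (426.5 − 13745/34) = 3402/17.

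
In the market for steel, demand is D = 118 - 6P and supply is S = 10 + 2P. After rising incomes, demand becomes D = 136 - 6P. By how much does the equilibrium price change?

Original equilibrium: P* = 13.5, Q* = 37.
New equilibrium: 136 - 6P = 10 + 2P, so 126 = 8P and P' = 15.75; Q' = 136 − 6(15.75) = 41.5.
Change in price: 15.75 − 13.5 = 2.25.

ΔP = 2.25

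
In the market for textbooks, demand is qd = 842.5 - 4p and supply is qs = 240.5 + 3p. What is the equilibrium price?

p* = 86

Set qd = qs: 842.5 - 4p = 240.5 + 3p.
602 = 7p, so p* = 86.
q* = 842.5 − 4(86) = 498.5.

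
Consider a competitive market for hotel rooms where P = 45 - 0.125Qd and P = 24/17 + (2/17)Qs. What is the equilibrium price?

P* = 248/11

Set the two price expressions equal: 45 - 0.125Q = 24/17 + (2/17)Q.
741/17 = (33/136)Q, so Q* = 1976/11.
P* = 45 − (0.125)(1976/11) = 248/11.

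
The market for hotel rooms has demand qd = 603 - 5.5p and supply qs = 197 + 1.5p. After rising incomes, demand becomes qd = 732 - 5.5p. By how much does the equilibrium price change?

Δp = 129/7

Original equilibrium: p* = 58, q* = 284.
New equilibrium: 732 - 5.5p = 197 + 1.5p, so 535 = 7p and p' = 535/7; q' = 732 − 5.5(535/7) = 4363/14.
Change in price: 535/7 − 58 = 129/7.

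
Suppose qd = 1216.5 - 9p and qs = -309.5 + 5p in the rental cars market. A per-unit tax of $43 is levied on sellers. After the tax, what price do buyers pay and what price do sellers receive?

Pre-tax equilibrium: p* = 109, q* = 235.5.
Tax on sellers shifts supply to qs = -309.5 + 5(p − 43) = -524.5 + 5p.
1216.5 - 9p = -524.5 + 5p gives buyer price pb = 1741/14; sellers receive ps = 1741/14 − 43 = 1139/14.
New quantity: q = 1216.5 − 9(1741/14) = 681/7.

Buyers pay 1741/14, sellers receive 1139/14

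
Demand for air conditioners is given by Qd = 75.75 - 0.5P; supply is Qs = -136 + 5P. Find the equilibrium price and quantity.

P* = 38.5, Q* = 56.5

Set Qd = Qs: 75.75 - 0.5P = -136 + 5P.
211.75 = 5.5P, so P* = 38.5.
Q* = 75.75 − 0.5(38.5) = 56.5.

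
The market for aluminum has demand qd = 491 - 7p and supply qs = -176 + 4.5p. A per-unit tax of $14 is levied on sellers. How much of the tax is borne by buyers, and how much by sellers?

Buyers bear 126/23, sellers bear 196/23

Pre-tax equilibrium: p* = 58, q* = 85.
Tax on sellers shifts supply to qs = -176 + 4.5(p − 14) = -239 + 4.5p.
491 - 7p = -239 + 4.5p gives buyer price pb = 1460/23; sellers receive ps = 1460/23 − 14 = 1138/23.
New quantity: q = 491 − 7(1460/23) = 1073/23.
Buyer burden = 1460/23 − 58 = 126/23; seller burden = 58 − 1138/23 = 196/23.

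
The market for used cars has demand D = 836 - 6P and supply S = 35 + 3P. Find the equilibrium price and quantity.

Set D = S: 836 - 6P = 35 + 3P.
801 = 9P, so P* = 89.
Q* = 836 − 6(89) = 302.

P* = 89, Q* = 302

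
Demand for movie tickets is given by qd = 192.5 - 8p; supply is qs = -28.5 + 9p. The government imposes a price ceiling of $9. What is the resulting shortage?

Shortage = 68

Equilibrium price would be p* = 13, so the ceiling at 9 binds.
At p = 9: qd = 192.5 − 8(9) = 120.5, qs = -28.5 + 9(9) = 52.5.
Shortage = 120.5 − 52.5 = 68.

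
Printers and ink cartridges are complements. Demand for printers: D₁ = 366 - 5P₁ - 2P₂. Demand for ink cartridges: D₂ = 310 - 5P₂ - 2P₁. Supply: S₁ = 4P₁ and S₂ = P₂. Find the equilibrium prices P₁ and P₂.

Market 1: 366 - 5P₁ - 2P₂ = 4P₁ → 9P₁ + 2P₂ = 366.
Market 2: 6P₂ + 2P₁ = 310.
Eliminating P₂: 6×(1) − 2×(2) gives 50P₁ = 1576, so P₁ = 31.52.
Back-substitute into (2): P₂ = (310 − 2×31.52) / 6 = 41.16.

P₁ = 31.52, P₂ = 41.16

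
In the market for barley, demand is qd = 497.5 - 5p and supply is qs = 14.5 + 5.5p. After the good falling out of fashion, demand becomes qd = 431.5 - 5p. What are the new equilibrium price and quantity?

p' = 278/7, q' = 3261/14

Original equilibrium: p* = 46, q* = 267.5.
New equilibrium: 431.5 - 5p = 14.5 + 5.5p, so 417 = 10.5p and p' = 278/7; q' = 431.5 − 5(278/7) = 3261/14.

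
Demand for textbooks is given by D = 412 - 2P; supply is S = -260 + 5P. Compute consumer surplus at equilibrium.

Equilibrium: 412 - 2P = -260 + 5P gives P* = 96, Q* = 220.
Demand choke price (D = 0): P = 206.
CS = ½(206 − 96)(220) = 12100.

Consumer surplus = 12100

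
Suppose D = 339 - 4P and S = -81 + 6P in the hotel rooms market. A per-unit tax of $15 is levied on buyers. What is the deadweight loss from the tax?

Deadweight loss = 270

Pre-tax equilibrium: P* = 42, Q* = 171.
Tax on buyers shifts demand to D = 339 − 4(P + 15) = 279 - 4P.
279 - 4P = -81 + 6P gives seller price Ps = 36; buyers pay Pb = 36 + 15 = 51.
New quantity: Q = 339 − 4(51) = 135.
DWL = ½ × 15 × (171 − 135) = 270.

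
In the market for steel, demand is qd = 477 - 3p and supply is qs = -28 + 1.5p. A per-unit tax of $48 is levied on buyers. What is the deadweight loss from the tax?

Deadweight loss = 1152

Pre-tax equilibrium: p* = 1010/9, q* = 421/3.
Tax on buyers shifts demand to qd = 477 − 3(p + 48) = 333 - 3p.
333 - 3p = -28 + 1.5p gives seller price ps = 722/9; buyers pay pb = 722/9 + 48 = 1154/9.
New quantity: q = 477 − 3(1154/9) = 277/3.
DWL = ½ × 48 × (421/3 − 277/3) = 1152.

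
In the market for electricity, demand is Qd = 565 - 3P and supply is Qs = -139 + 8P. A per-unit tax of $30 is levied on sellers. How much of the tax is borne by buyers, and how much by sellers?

Buyers bear 240/11, sellers bear 90/11

Pre-tax equilibrium: P* = 64, Q* = 373.
Tax on sellers shifts supply to Qs = -139 + 8(P − 30) = -379 + 8P.
565 - 3P = -379 + 8P gives buyer price Pb = 944/11; sellers receive Ps = 944/11 − 30 = 614/11.
New quantity: Q = 565 − 3(944/11) = 3383/11.
Buyer burden = 944/11 − 64 = 240/11; seller burden = 64 − 614/11 = 90/11.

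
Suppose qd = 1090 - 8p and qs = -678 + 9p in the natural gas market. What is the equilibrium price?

Set qd = qs: 1090 - 8p = -678 + 9p.
1768 = 17p, so p* = 104.
q* = 1090 − 8(104) = 258.

p* = 104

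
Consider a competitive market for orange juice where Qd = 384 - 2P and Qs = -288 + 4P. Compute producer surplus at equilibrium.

Producer surplus = 3200

Equilibrium: 384 - 2P = -288 + 4P gives P* = 112, Q* = 160.
Supply starts at P = 72 (where Qs = 0).
PS = ½(112 − 72)(160) = 3200.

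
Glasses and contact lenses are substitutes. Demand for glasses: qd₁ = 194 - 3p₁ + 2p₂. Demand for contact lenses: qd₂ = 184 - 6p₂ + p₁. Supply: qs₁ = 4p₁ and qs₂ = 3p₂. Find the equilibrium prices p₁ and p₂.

p₁ = 2114/61, p₂ = 1482/61

Market 1: 194 - 3p₁ + 2p₂ = 4p₁ → 7p₁ - 2p₂ = 194.
Market 2: 9p₂ - p₁ = 184.
Eliminating p₂: 9×(1) + 2×(2) gives 61p₁ = 2114, so p₁ = 2114/61.
Back-substitute into (2): p₂ = (184 + 1×2114/61) / 9 = 1482/61.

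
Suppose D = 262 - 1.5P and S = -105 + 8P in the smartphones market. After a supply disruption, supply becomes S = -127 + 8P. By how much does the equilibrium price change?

Original equilibrium: P* = 734/19, Q* = 3877/19.
New equilibrium: 262 - 1.5P = -127 + 8P, so 389 = 9.5P and P' = 778/19; Q' = 262 − 1.5(778/19) = 3811/19.
Change in price: 778/19 − 734/19 = 44/19.

ΔP = 44/19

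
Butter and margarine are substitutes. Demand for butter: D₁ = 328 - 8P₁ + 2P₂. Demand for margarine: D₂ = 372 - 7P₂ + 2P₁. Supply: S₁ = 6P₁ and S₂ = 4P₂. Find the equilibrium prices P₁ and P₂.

Market 1: 328 - 8P₁ + 2P₂ = 6P₁ → 14P₁ - 2P₂ = 328.
Market 2: 11P₂ - 2P₁ = 372.
Eliminating P₂: 11×(1) + 2×(2) gives 150P₁ = 4352, so P₁ = 2176/75.
Back-substitute into (2): P₂ = (372 + 2×2176/75) / 11 = 2932/75.

P₁ = 2176/75, P₂ = 2932/75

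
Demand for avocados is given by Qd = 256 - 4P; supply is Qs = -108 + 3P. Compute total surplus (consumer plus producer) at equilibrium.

Total surplus = 672

Equilibrium: 256 - 4P = -108 + 3P gives P* = 52, Q* = 48.
Demand choke price: P = 64; supply starts at P = 36.
CS = ½(64 − 52)(48) = 288; PS = ½(52 − 36)(48) = 384.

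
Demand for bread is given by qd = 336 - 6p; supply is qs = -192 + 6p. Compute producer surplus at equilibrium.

Equilibrium: 336 - 6p = -192 + 6p gives p* = 44, q* = 72.
Supply starts at p = 32 (where qs = 0).
PS = ½(44 − 32)(72) = 432.

Producer surplus = 432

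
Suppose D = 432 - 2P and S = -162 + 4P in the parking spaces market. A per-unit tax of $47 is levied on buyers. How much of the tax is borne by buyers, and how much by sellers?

Buyers bear 94/3, sellers bear 47/3

Pre-tax equilibrium: P* = 99, Q* = 234.
Tax on buyers shifts demand to D = 432 − 2(P + 47) = 338 - 2P.
338 - 2P = -162 + 4P gives seller price Ps = 250/3; buyers pay Pb = 250/3 + 47 = 391/3.
New quantity: Q = 432 − 2(391/3) = 514/3.
Buyer burden = 391/3 − 99 = 94/3; seller burden = 99 − 250/3 = 47/3.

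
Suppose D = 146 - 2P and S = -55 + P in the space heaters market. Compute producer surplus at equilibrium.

Producer surplus = 72

Equilibrium: 146 - 2P = -55 + P gives P* = 67, Q* = 12.
Supply starts at P = 55 (where S = 0).
PS = ½(67 − 55)(12) = 72.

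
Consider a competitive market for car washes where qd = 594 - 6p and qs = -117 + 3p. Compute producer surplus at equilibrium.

Producer surplus = 2400

Equilibrium: 594 - 6p = -117 + 3p gives p* = 79, q* = 120.
Supply starts at p = 39 (where qs = 0).
PS = ½(79 − 39)(120) = 2400.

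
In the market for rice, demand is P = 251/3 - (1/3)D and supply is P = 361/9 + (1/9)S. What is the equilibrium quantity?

Q* = 98

Set the two price expressions equal: 251/3 - (1/3)Q = 361/9 + (1/9)Q.
392/9 = (4/9)Q, so Q* = 98.
P* = 251/3 − (1/3)(98) = 51.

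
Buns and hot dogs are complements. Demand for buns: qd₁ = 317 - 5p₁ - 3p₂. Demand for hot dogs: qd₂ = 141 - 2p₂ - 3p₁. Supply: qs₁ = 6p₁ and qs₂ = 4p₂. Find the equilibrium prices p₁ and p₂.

Market 1: 317 - 5p₁ - 3p₂ = 6p₁ → 11p₁ + 3p₂ = 317.
Market 2: 6p₂ + 3p₁ = 141.
Eliminating p₂: 6×(1) − 3×(2) gives 57p₁ = 1479, so p₁ = 493/19.
Back-substitute into (2): p₂ = (141 − 3×493/19) / 6 = 200/19.

p₁ = 493/19, p₂ = 200/19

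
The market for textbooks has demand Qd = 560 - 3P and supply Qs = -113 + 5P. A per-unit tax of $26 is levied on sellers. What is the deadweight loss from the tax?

Deadweight loss = 633.75

Pre-tax equilibrium: P* = 84.125, Q* = 307.625.
Tax on sellers shifts supply to Qs = -113 + 5(P − 26) = -243 + 5P.
560 - 3P = -243 + 5P gives buyer price Pb = 100.375; sellers receive Ps = 100.375 − 26 = 74.375.
New quantity: Q = 560 − 3(100.375) = 258.875.
DWL = ½ × 26 × (307.625 − 258.875) = 633.75.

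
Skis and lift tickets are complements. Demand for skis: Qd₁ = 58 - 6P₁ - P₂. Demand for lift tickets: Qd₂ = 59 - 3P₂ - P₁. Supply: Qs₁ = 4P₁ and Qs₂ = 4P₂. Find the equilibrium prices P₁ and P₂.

Market 1: 58 - 6P₁ - P₂ = 4P₁ → 10P₁ + P₂ = 58.
Market 2: 7P₂ + P₁ = 59.
Eliminating P₂: 7×(1) − 1×(2) gives 69P₁ = 347, so P₁ = 347/69.
Back-substitute into (2): P₂ = (59 − 1×347/69) / 7 = 532/69.

P₁ = 347/69, P₂ = 532/69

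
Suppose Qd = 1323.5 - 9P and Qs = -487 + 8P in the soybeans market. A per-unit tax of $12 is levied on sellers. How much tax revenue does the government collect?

Tax revenue = 64092/17

Pre-tax equilibrium: P* = 106.5, Q* = 365.
Tax on sellers shifts supply to Qs = -487 + 8(P − 12) = -583 + 8P.
1323.5 - 9P = -583 + 8P gives buyer price Pb = 3813/34; sellers receive Ps = 3813/34 − 12 = 3405/34.
New quantity: Q = 1323.5 − 9(3813/34) = 5341/17.
Revenue = 12 × 5341/17 = 64092/17.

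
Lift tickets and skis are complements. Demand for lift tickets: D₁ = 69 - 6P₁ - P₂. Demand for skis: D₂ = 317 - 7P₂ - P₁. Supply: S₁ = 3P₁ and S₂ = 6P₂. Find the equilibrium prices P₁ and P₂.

P₁ = 5, P₂ = 24

Market 1: 69 - 6P₁ - P₂ = 3P₁ → 9P₁ + P₂ = 69.
Market 2: 13P₂ + P₁ = 317.
Eliminating P₂: 13×(1) − 1×(2) gives 116P₁ = 580, so P₁ = 5.
Back-substitute into (2): P₂ = (317 − 1×5) / 13 = 24.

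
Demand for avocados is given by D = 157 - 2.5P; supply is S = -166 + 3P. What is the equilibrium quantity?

Q* = 112/11

Set D = S: 157 - 2.5P = -166 + 3P.
323 = 5.5P, so P* = 646/11.
Q* = 157 − 2.5(646/11) = 112/11.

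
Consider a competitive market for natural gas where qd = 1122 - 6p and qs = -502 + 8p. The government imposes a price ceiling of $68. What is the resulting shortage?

Shortage = 672

Equilibrium price would be p* = 116, so the ceiling at 68 binds.
At p = 68: qd = 1122 − 6(68) = 714, qs = -502 + 8(68) = 42.
Shortage = 714 − 42 = 672.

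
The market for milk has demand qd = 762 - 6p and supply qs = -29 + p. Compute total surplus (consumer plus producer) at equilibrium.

Equilibrium: 762 - 6p = -29 + p gives p* = 113, q* = 84.
Demand choke price: p = 127; supply starts at p = 29.
CS = ½(127 − 113)(84) = 588; PS = ½(113 − 29)(84) = 3528.

Total surplus = 4116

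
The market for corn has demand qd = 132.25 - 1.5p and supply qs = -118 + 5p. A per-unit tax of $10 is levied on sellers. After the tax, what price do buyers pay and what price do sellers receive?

Pre-tax equilibrium: p* = 38.5, q* = 74.5.
Tax on sellers shifts supply to qs = -118 + 5(p − 10) = -168 + 5p.
132.25 - 1.5p = -168 + 5p gives buyer price pb = 1201/26; sellers receive ps = 1201/26 − 10 = 941/26.
New quantity: q = 132.25 − 1.5(1201/26) = 1637/26.

Buyers pay 1201/26, sellers receive 941/26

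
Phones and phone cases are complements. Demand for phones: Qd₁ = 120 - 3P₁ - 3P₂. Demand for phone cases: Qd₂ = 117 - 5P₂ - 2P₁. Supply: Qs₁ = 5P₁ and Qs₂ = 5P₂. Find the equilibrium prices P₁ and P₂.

P₁ = 849/74, P₂ = 348/37

Market 1: 120 - 3P₁ - 3P₂ = 5P₁ → 8P₁ + 3P₂ = 120.
Market 2: 10P₂ + 2P₁ = 117.
Eliminating P₂: 10×(1) − 3×(2) gives 74P₁ = 849, so P₁ = 849/74.
Back-substitute into (2): P₂ = (117 − 2×849/74) / 10 = 348/37.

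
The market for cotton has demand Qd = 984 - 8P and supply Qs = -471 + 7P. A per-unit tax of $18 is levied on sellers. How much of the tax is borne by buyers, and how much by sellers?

Pre-tax equilibrium: P* = 97, Q* = 208.
Tax on sellers shifts supply to Qs = -471 + 7(P − 18) = -597 + 7P.
984 - 8P = -597 + 7P gives buyer price Pb = 105.4; sellers receive Ps = 105.4 − 18 = 87.4.
New quantity: Q = 984 − 8(105.4) = 140.8.
Buyer burden = 105.4 − 97 = 8.4; seller burden = 97 − 87.4 = 9.6.

Buyers bear $8.4, sellers bear $9.6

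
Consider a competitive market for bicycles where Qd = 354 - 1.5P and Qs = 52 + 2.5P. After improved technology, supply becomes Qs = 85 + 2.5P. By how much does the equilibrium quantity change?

ΔQ = 12.375

Original equilibrium: P* = 75.5, Q* = 240.75.
New equilibrium: 354 - 1.5P = 85 + 2.5P, so 269 = 4P and P' = 67.25; Q' = 354 − 1.5(67.25) = 253.125.
Change in quantity: 253.125 − 240.75 = 12.375.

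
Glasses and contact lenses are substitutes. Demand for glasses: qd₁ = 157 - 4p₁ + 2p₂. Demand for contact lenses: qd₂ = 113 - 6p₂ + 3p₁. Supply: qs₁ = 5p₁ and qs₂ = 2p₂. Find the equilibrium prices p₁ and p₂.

Market 1: 157 - 4p₁ + 2p₂ = 5p₁ → 9p₁ - 2p₂ = 157.
Market 2: 8p₂ - 3p₁ = 113.
Eliminating p₂: 8×(1) + 2×(2) gives 66p₁ = 1482, so p₁ = 247/11.
Back-substitute into (2): p₂ = (113 + 3×247/11) / 8 = 248/11.

p₁ = 247/11, p₂ = 248/11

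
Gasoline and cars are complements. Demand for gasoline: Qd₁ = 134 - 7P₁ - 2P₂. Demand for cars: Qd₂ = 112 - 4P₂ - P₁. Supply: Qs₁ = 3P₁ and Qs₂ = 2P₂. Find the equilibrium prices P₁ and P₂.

Market 1: 134 - 7P₁ - 2P₂ = 3P₁ → 10P₁ + 2P₂ = 134.
Market 2: 6P₂ + P₁ = 112.
Eliminating P₂: 6×(1) − 2×(2) gives 58P₁ = 580, so P₁ = 10.
Back-substitute into (2): P₂ = (112 − 1×10) / 6 = 17.

P₁ = 10, P₂ = 17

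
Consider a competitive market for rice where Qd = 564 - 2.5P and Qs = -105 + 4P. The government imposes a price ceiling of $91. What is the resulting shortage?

Shortage = 77.5

Equilibrium price would be P* = 1338/13, so the ceiling at 91 binds.
At P = 91: Qd = 564 − 2.5(91) = 336.5, Qs = -105 + 4(91) = 259.
Shortage = 336.5 − 259 = 77.5.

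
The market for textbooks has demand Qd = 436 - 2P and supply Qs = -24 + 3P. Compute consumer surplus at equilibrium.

Consumer surplus = 15876

Equilibrium: 436 - 2P = -24 + 3P gives P* = 92, Q* = 252.
Demand choke price (Qd = 0): P = 218.
CS = ½(218 − 92)(252) = 15876.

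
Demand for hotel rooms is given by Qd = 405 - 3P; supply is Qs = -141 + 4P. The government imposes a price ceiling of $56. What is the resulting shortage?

Shortage = 154

Equilibrium price would be P* = 78, so the ceiling at 56 binds.
At P = 56: Qd = 405 − 3(56) = 237, Qs = -141 + 4(56) = 83.
Shortage = 237 − 83 = 154.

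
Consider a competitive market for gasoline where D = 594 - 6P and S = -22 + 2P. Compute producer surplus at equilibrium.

Equilibrium: 594 - 6P = -22 + 2P gives P* = 77, Q* = 132.
Supply starts at P = 11 (where S = 0).
PS = ½(77 − 11)(132) = 4356.

Producer surplus = 4356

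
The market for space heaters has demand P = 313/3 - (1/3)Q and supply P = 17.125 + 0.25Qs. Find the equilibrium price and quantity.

Set the two price expressions equal: 313/3 - (1/3)Q = 17.125 + 0.25Q.
2093/24 = (7/12)Q, so Q* = 149.5.
P* = 313/3 − (1/3)(149.5) = 54.5.

P* = 54.5, Q* = 149.5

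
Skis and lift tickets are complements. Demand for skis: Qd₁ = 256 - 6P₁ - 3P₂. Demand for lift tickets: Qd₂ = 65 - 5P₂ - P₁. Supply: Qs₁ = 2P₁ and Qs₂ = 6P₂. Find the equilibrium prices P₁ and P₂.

P₁ = 2621/85, P₂ = 264/85

Market 1: 256 - 6P₁ - 3P₂ = 2P₁ → 8P₁ + 3P₂ = 256.
Market 2: 11P₂ + P₁ = 65.
Eliminating P₂: 11×(1) − 3×(2) gives 85P₁ = 2621, so P₁ = 2621/85.
Back-substitute into (2): P₂ = (65 − 1×2621/85) / 11 = 264/85.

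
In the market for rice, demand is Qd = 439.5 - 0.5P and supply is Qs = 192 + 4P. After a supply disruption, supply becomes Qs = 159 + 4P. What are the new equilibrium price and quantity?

P' = 187/3, Q' = 1225/3

Original equilibrium: P* = 55, Q* = 412.
New equilibrium: 439.5 - 0.5P = 159 + 4P, so 280.5 = 4.5P and P' = 187/3; Q' = 439.5 − 0.5(187/3) = 1225/3.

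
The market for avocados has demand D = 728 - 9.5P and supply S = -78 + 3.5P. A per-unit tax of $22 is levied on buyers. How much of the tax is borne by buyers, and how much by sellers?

Pre-tax equilibrium: P* = 62, Q* = 139.
Tax on buyers shifts demand to D = 728 − 9.5(P + 22) = 519 - 9.5P.
519 - 9.5P = -78 + 3.5P gives seller price Ps = 597/13; buyers pay Pb = 597/13 + 22 = 883/13.
New quantity: Q = 728 − 9.5(883/13) = 2151/26.
Buyer burden = 883/13 − 62 = 77/13; seller burden = 62 − 597/13 = 209/13.

Buyers bear 77/13, sellers bear 209/13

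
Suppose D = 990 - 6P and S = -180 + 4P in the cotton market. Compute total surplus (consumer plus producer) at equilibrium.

Equilibrium: 990 - 6P = -180 + 4P gives P* = 117, Q* = 288.
Demand choke price: P = 165; supply starts at P = 45.
CS = ½(165 − 117)(288) = 6912; PS = ½(117 − 45)(288) = 10368.

Total surplus = 17280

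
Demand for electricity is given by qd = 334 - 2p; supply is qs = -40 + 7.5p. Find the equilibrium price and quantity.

p* = 748/19, q* = 4850/19

Set qd = qs: 334 - 2p = -40 + 7.5p.
374 = 9.5p, so p* = 748/19.
q* = 334 − 2(748/19) = 4850/19.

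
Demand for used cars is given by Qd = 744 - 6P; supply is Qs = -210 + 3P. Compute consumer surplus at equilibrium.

Consumer surplus = 972

Equilibrium: 744 - 6P = -210 + 3P gives P* = 106, Q* = 108.
Demand choke price (Qd = 0): P = 124.
CS = ½(124 − 106)(108) = 972.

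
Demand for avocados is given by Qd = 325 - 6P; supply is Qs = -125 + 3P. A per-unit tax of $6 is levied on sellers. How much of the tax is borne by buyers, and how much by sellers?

Buyers bear $2, sellers bear $4

Pre-tax equilibrium: P* = 50, Q* = 25.
Tax on sellers shifts supply to Qs = -125 + 3(P − 6) = -143 + 3P.
325 - 6P = -143 + 3P gives buyer price Pb = 52; sellers receive Ps = 52 − 6 = 46.
New quantity: Q = 325 − 6(52) = 13.
Buyer burden = 52 − 50 = 2; seller burden = 50 − 46 = 4.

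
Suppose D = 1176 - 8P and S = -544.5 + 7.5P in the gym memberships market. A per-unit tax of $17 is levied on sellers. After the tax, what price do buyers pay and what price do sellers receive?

Buyers pay 3696/31, sellers receive 3169/31

Pre-tax equilibrium: P* = 111, Q* = 288.
Tax on sellers shifts supply to S = -544.5 + 7.5(P − 17) = -672 + 7.5P.
1176 - 8P = -672 + 7.5P gives buyer price Pb = 3696/31; sellers receive Ps = 3696/31 − 17 = 3169/31.
New quantity: Q = 1176 − 8(3696/31) = 6888/31.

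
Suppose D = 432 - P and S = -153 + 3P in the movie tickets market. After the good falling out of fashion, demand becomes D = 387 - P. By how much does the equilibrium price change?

ΔP = -11.25

Original equilibrium: P* = 146.25, Q* = 285.75.
New equilibrium: 387 - P = -153 + 3P, so 540 = 4P and P' = 135; Q' = 387 − 1(135) = 252.
Change in price: 135 − 146.25 = -11.25.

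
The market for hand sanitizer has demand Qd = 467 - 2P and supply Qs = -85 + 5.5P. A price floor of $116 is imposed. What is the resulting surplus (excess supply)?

Surplus = 318

Equilibrium price would be P* = 73.6, so the floor at 116 binds.
At P = 116: Qd = 235, Qs = 553.
Surplus = 553 − 235 = 318.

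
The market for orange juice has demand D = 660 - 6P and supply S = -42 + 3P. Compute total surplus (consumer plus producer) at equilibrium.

Equilibrium: 660 - 6P = -42 + 3P gives P* = 78, Q* = 192.
Demand choke price: P = 110; supply starts at P = 14.
CS = ½(110 − 78)(192) = 3072; PS = ½(78 − 14)(192) = 6144.

Total surplus = 9216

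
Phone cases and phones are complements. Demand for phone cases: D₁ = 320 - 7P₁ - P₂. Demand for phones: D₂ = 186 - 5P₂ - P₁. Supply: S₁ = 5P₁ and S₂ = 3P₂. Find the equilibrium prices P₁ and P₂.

Market 1: 320 - 7P₁ - P₂ = 5P₁ → 12P₁ + P₂ = 320.
Market 2: 8P₂ + P₁ = 186.
Eliminating P₂: 8×(1) − 1×(2) gives 95P₁ = 2374, so P₁ = 2374/95.
Back-substitute into (2): P₂ = (186 − 1×2374/95) / 8 = 1912/95.

P₁ = 2374/95, P₂ = 1912/95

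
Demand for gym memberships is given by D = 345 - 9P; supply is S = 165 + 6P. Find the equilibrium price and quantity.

P* = 12, Q* = 237

Set D = S: 345 - 9P = 165 + 6P.
180 = 15P, so P* = 12.
Q* = 345 − 9(12) = 237.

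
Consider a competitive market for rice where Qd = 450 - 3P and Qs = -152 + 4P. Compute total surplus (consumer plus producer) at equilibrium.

Equilibrium: 450 - 3P = -152 + 4P gives P* = 86, Q* = 192.
Demand choke price: P = 150; supply starts at P = 38.
CS = ½(150 − 86)(192) = 6144; PS = ½(86 − 38)(192) = 4608.

Total surplus = 10752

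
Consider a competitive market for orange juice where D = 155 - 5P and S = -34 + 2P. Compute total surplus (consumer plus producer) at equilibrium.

Equilibrium: 155 - 5P = -34 + 2P gives P* = 27, Q* = 20.
Demand choke price: P = 31; supply starts at P = 17.
CS = ½(31 − 27)(20) = 40; PS = ½(27 − 17)(20) = 100.

Total surplus = 140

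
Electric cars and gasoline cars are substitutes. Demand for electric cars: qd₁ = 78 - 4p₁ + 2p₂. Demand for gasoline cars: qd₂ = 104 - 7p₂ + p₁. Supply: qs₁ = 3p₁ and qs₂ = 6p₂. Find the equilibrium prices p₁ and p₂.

Market 1: 78 - 4p₁ + 2p₂ = 3p₁ → 7p₁ - 2p₂ = 78.
Market 2: 13p₂ - p₁ = 104.
Eliminating p₂: 13×(1) + 2×(2) gives 89p₁ = 1222, so p₁ = 1222/89.
Back-substitute into (2): p₂ = (104 + 1×1222/89) / 13 = 806/89.

p₁ = 1222/89, p₂ = 806/89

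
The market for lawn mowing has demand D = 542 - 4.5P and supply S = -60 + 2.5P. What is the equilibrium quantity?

Q* = 155

Set D = S: 542 - 4.5P = -60 + 2.5P.
602 = 7P, so P* = 86.
Q* = 542 − 4.5(86) = 155.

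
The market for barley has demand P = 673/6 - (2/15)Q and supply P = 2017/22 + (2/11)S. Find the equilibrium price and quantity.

P* = 103.5, Q* = 65

Set the two price expressions equal: 673/6 - (2/15)Q = 2017/22 + (2/11)Q.
676/33 = (52/165)Q, so Q* = 65.
P* = 673/6 − (2/15)(65) = 103.5.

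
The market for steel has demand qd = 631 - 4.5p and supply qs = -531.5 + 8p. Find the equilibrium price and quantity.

p* = 93, q* = 212.5

Set qd = qs: 631 - 4.5p = -531.5 + 8p.
1162.5 = 12.5p, so p* = 93.
q* = 631 − 4.5(93) = 212.5.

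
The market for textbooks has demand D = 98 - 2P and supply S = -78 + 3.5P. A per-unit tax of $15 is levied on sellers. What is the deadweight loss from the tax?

Pre-tax equilibrium: P* = 32, Q* = 34.
Tax on sellers shifts supply to S = -78 + 3.5(P − 15) = -130.5 + 3.5P.
98 - 2P = -130.5 + 3.5P gives buyer price Pb = 457/11; sellers receive Ps = 457/11 − 15 = 292/11.
New quantity: Q = 98 − 2(457/11) = 164/11.
DWL = ½ × 15 × (34 − 164/11) = 1575/11.

Deadweight loss = 1575/11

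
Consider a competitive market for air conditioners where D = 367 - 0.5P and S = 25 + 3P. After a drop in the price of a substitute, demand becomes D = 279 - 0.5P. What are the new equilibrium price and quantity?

Original equilibrium: P* = 684/7, Q* = 2227/7.
New equilibrium: 279 - 0.5P = 25 + 3P, so 254 = 3.5P and P' = 508/7; Q' = 279 − 0.5(508/7) = 1699/7.

P' = 508/7, Q' = 1699/7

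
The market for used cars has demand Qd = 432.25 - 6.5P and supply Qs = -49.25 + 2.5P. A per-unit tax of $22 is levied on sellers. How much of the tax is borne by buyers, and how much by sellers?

Buyers bear 55/9, sellers bear 143/9

Pre-tax equilibrium: P* = 53.5, Q* = 84.5.
Tax on sellers shifts supply to Qs = -49.25 + 2.5(P − 22) = -104.25 + 2.5P.
432.25 - 6.5P = -104.25 + 2.5P gives buyer price Pb = 1073/18; sellers receive Ps = 1073/18 − 22 = 677/18.
New quantity: Q = 432.25 − 6.5(1073/18) = 403/9.
Buyer burden = 1073/18 − 53.5 = 55/9; seller burden = 53.5 − 677/18 = 143/9.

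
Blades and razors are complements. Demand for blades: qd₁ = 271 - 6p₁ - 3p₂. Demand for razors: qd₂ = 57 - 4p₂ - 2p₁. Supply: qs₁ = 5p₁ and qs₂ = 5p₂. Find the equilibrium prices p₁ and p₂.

Market 1: 271 - 6p₁ - 3p₂ = 5p₁ → 11p₁ + 3p₂ = 271.
Market 2: 9p₂ + 2p₁ = 57.
Eliminating p₂: 9×(1) − 3×(2) gives 93p₁ = 2268, so p₁ = 756/31.
Back-substitute into (2): p₂ = (57 − 2×756/31) / 9 = 85/93.

p₁ = 756/31, p₂ = 85/93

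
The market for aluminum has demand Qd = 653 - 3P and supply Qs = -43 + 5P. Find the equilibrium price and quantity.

P* = 87, Q* = 392

Set Qd = Qs: 653 - 3P = -43 + 5P.
696 = 8P, so P* = 87.
Q* = 653 − 3(87) = 392.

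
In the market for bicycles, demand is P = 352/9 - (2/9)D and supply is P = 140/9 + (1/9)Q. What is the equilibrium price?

Set the two price expressions equal: 352/9 - (2/9)Q = 140/9 + (1/9)Q.
212/9 = (1/3)Q, so Q* = 212/3.
P* = 352/9 − (2/9)(212/3) = 632/27.

P* = 632/27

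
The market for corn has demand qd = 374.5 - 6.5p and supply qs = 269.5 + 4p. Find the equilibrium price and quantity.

Set qd = qs: 374.5 - 6.5p = 269.5 + 4p.
105 = 10.5p, so p* = 10.
q* = 374.5 − 6.5(10) = 309.5.

p* = 10, q* = 309.5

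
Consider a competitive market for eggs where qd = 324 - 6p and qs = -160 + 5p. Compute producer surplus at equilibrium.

Producer surplus = 360

Equilibrium: 324 - 6p = -160 + 5p gives p* = 44, q* = 60.
Supply starts at p = 32 (where qs = 0).
PS = ½(44 − 32)(60) = 360.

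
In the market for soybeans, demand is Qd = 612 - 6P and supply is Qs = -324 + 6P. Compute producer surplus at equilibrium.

Equilibrium: 612 - 6P = -324 + 6P gives P* = 78, Q* = 144.
Supply starts at P = 54 (where Qs = 0).
PS = ½(78 − 54)(144) = 1728.

Producer surplus = 1728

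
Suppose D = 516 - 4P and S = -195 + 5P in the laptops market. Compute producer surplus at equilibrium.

Equilibrium: 516 - 4P = -195 + 5P gives P* = 79, Q* = 200.
Supply starts at P = 39 (where S = 0).
PS = ½(79 − 39)(200) = 4000.

Producer surplus = 4000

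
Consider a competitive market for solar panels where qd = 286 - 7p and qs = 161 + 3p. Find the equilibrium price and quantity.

Set qd = qs: 286 - 7p = 161 + 3p.
125 = 10p, so p* = 12.5.
q* = 286 − 7(12.5) = 198.5.

p* = 12.5, q* = 198.5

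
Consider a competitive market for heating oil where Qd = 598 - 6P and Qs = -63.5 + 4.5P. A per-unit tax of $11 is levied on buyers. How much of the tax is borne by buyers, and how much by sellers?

Pre-tax equilibrium: P* = 63, Q* = 220.
Tax on buyers shifts demand to Qd = 598 − 6(P + 11) = 532 - 6P.
532 - 6P = -63.5 + 4.5P gives seller price Ps = 397/7; buyers pay Pb = 397/7 + 11 = 474/7.
New quantity: Q = 598 − 6(474/7) = 1342/7.
Buyer burden = 474/7 − 63 = 33/7; seller burden = 63 − 397/7 = 44/7.

Buyers bear 33/7, sellers bear 44/7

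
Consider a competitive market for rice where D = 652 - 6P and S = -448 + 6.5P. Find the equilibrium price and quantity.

P* = 88, Q* = 124

Set D = S: 652 - 6P = -448 + 6.5P.
1100 = 12.5P, so P* = 88.
Q* = 652 − 6(88) = 124.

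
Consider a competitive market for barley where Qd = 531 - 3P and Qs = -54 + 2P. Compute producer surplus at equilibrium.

Producer surplus = 8100

Equilibrium: 531 - 3P = -54 + 2P gives P* = 117, Q* = 180.
Supply starts at P = 27 (where Qs = 0).
PS = ½(117 − 27)(180) = 8100.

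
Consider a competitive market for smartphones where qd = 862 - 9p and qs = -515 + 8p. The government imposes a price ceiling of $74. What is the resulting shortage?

Shortage = 119

Equilibrium price would be p* = 81, so the ceiling at 74 binds.
At p = 74: qd = 862 − 9(74) = 196, qs = -515 + 8(74) = 77.
Shortage = 196 − 77 = 119.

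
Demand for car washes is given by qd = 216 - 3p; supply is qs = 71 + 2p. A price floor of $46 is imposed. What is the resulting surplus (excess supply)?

Surplus = 85

Equilibrium price would be p* = 29, so the floor at 46 binds.
At p = 46: qd = 78, qs = 163.
Surplus = 163 − 78 = 85.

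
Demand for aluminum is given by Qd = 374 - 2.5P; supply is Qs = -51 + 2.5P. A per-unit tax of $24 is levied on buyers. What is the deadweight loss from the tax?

Pre-tax equilibrium: P* = 85, Q* = 161.5.
Tax on buyers shifts demand to Qd = 374 − 2.5(P + 24) = 314 - 2.5P.
314 - 2.5P = -51 + 2.5P gives seller price Ps = 73; buyers pay Pb = 73 + 24 = 97.
New quantity: Q = 374 − 2.5(97) = 131.5.
DWL = ½ × 24 × (161.5 − 131.5) = 360.

Deadweight loss = 360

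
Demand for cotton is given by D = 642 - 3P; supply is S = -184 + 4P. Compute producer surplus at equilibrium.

Producer surplus = 10368

Equilibrium: 642 - 3P = -184 + 4P gives P* = 118, Q* = 288.
Supply starts at P = 46 (where S = 0).
PS = ½(118 − 46)(288) = 10368.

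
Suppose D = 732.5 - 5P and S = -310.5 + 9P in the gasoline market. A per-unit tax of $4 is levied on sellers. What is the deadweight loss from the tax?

Pre-tax equilibrium: P* = 74.5, Q* = 360.
Tax on sellers shifts supply to S = -310.5 + 9(P − 4) = -346.5 + 9P.
732.5 - 5P = -346.5 + 9P gives buyer price Pb = 1079/14; sellers receive Ps = 1079/14 − 4 = 1023/14.
New quantity: Q = 732.5 − 5(1079/14) = 2430/7.
DWL = ½ × 4 × (360 − 2430/7) = 180/7.

Deadweight loss = 180/7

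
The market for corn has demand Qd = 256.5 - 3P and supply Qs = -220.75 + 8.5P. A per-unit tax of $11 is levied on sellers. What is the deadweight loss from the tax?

Pre-tax equilibrium: P* = 41.5, Q* = 132.
Tax on sellers shifts supply to Qs = -220.75 + 8.5(P − 11) = -314.25 + 8.5P.
256.5 - 3P = -314.25 + 8.5P gives buyer price Pb = 2283/46; sellers receive Ps = 2283/46 − 11 = 1777/46.
New quantity: Q = 256.5 − 3(2283/46) = 2475/23.
DWL = ½ × 11 × (132 − 2475/23) = 6171/46.

Deadweight loss = 6171/46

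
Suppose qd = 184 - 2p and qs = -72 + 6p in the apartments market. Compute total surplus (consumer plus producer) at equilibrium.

Equilibrium: 184 - 2p = -72 + 6p gives p* = 32, q* = 120.
Demand choke price: p = 92; supply starts at p = 12.
CS = ½(92 − 32)(120) = 3600; PS = ½(32 − 12)(120) = 1200.

Total surplus = 4800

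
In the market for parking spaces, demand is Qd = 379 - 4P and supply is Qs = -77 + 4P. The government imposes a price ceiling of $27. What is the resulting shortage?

Shortage = 240

Equilibrium price would be P* = 57, so the ceiling at 27 binds.
At P = 27: Qd = 379 − 4(27) = 271, Qs = -77 + 4(27) = 31.
Shortage = 271 − 31 = 240.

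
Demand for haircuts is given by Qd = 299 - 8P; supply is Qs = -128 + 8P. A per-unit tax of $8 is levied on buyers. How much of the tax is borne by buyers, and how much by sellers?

Buyers bear $4, sellers bear $4

Pre-tax equilibrium: P* = 26.6875, Q* = 85.5.
Tax on buyers shifts demand to Qd = 299 − 8(P + 8) = 235 - 8P.
235 - 8P = -128 + 8P gives seller price Ps = 22.6875; buyers pay Pb = 22.6875 + 8 = 30.6875.
New quantity: Q = 299 − 8(30.6875) = 53.5.
Buyer burden = 30.6875 − 26.6875 = 4; seller burden = 26.6875 − 22.6875 = 4.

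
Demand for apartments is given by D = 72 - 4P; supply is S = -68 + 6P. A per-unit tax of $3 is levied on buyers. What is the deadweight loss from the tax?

Pre-tax equilibrium: P* = 14, Q* = 16.
Tax on buyers shifts demand to D = 72 − 4(P + 3) = 60 - 4P.
60 - 4P = -68 + 6P gives seller price Ps = 12.8; buyers pay Pb = 12.8 + 3 = 15.8.
New quantity: Q = 72 − 4(15.8) = 8.8.
DWL = ½ × 3 × (16 − 8.8) = 10.8.

Deadweight loss = 10.8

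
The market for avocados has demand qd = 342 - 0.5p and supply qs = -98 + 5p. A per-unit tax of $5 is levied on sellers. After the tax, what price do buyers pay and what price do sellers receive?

Pre-tax equilibrium: p* = 80, q* = 302.
Tax on sellers shifts supply to qs = -98 + 5(p − 5) = -123 + 5p.
342 - 0.5p = -123 + 5p gives buyer price pb = 930/11; sellers receive ps = 930/11 − 5 = 875/11.
New quantity: q = 342 − 0.5(930/11) = 3297/11.

Buyers pay 930/11, sellers receive 875/11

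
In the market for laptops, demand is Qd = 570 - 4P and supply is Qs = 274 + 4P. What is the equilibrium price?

P* = 37

Set Qd = Qs: 570 - 4P = 274 + 4P.
296 = 8P, so P* = 37.
Q* = 570 − 4(37) = 422.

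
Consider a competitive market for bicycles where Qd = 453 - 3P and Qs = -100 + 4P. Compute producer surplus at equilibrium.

Equilibrium: 453 - 3P = -100 + 4P gives P* = 79, Q* = 216.
Supply starts at P = 25 (where Qs = 0).
PS = ½(79 − 25)(216) = 5832.

Producer surplus = 5832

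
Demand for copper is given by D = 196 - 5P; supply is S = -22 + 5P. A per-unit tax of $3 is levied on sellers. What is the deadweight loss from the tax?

Pre-tax equilibrium: P* = 21.8, Q* = 87.
Tax on sellers shifts supply to S = -22 + 5(P − 3) = -37 + 5P.
196 - 5P = -37 + 5P gives buyer price Pb = 23.3; sellers receive Ps = 23.3 − 3 = 20.3.
New quantity: Q = 196 − 5(23.3) = 79.5.
DWL = ½ × 3 × (87 − 79.5) = 11.25.

Deadweight loss = 11.25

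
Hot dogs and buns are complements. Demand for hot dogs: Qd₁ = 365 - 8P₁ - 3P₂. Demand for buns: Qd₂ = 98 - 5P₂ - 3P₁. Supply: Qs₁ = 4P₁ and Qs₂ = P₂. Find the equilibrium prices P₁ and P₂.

P₁ = 632/21, P₂ = 9/7

Market 1: 365 - 8P₁ - 3P₂ = 4P₁ → 12P₁ + 3P₂ = 365.
Market 2: 6P₂ + 3P₁ = 98.
Eliminating P₂: 6×(1) − 3×(2) gives 63P₁ = 1896, so P₁ = 632/21.
Back-substitute into (2): P₂ = (98 − 3×632/21) / 6 = 9/7.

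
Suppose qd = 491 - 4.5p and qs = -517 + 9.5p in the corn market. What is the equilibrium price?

Set qd = qs: 491 - 4.5p = -517 + 9.5p.
1008 = 14p, so p* = 72.
q* = 491 − 4.5(72) = 167.

p* = 72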